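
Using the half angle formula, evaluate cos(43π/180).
cos(43π/180) = √((1 + cos 43π/90)/2) = 0.7314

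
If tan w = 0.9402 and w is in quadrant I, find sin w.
sin w = 0.685 (using tan²w + 1 = sec²w)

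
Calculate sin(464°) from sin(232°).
sin(464°) = 2 sin 232° cos 232° = 0.9703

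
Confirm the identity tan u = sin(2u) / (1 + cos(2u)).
RHS = 2 sin u cos u / (2cos²u) = sin u/cos u = tan u = LHS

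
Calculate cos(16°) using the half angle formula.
cos(16°) = √((1 + cos 32°)/2) = 0.9613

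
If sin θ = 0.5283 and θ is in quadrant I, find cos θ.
cos θ = 0.8491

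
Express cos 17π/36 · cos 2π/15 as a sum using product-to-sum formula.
cos 17π/36 cos 2π/15 = (1/2)[cos(17π/36-2π/15) + cos(17π/36+2π/15)]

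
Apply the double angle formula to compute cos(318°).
cos(318°) = 1 - 2sin²159° = 0.7431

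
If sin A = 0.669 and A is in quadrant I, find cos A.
cos A = 0.7433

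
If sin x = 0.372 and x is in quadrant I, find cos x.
cos x = 0.9282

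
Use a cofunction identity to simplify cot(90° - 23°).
cot(90° - 23°) = tan(23°)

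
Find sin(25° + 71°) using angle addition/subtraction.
sin(25° + 71°) = sin 25° cos 71° + cos 25° sin 71° = 0.9945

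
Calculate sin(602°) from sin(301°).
sin(602°) = 2 sin 301° cos 301° = -0.8829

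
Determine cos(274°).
cos(274°) = 0.06976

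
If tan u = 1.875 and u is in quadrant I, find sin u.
sin u = 0.8824 (using tan²u + 1 = sec²u)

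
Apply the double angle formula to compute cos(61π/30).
cos(61π/30) = 1 - 2sin²61π/60 = 0.9945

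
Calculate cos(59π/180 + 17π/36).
cos(59π/180 + 17π/36) = cos 59π/180 cos 17π/36 - sin 59π/180 sin 17π/36 = -0.809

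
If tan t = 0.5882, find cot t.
cot t = 1/tan t = 1.7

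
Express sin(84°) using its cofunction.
sin(84°) = cos(90° - 84°) = cos(6°)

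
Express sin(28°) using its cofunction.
sin(28°) = cos(90° - 28°) = cos(62°)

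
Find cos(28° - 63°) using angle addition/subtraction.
cos(28° - 63°) = cos 28° cos 63° + sin 28° sin 63° = 0.8192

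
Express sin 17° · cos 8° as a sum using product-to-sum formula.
sin 17° cos 8° = (1/2)[sin(17°+8°) + sin(17°-8°)]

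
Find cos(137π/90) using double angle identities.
cos(137π/90) = cos²137π/180 - sin²137π/180 = 0.06976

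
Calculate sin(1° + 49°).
sin(1° + 49°) = sin 1° cos 49° + cos 1° sin 49° = 0.766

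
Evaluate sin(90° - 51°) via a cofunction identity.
sin(90° - 51°) = cos(51°) = 0.6293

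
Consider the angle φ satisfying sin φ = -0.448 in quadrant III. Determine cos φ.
cos φ = ±√(1 - sin²φ) = -0.894 (negative in QIII)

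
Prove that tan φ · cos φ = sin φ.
LHS = (sin φ/cos φ) · cos φ = sin φ = RHS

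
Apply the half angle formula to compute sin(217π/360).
sin(217π/360) = √((1 - cos 217π/180)/2) = 0.9483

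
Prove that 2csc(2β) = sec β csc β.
LHS = 2/sin(2β) = 2/(2 sin β cos β) = 1/(sin β cos β) = (1/cos β)(1/sin β) = sec β csc β = RHS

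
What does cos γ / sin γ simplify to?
cos γ / sin γ = cot γ (using Quotient identity)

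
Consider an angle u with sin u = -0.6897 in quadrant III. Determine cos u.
cos u = ±√(1 - sin²u) = -0.7241 (negative in QIII)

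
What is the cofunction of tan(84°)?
tan(84°) = cot(90° - 84°) = cot(6°)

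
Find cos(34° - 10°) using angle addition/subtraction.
cos(34° - 10°) = cos 34° cos 10° + sin 34° sin 10° = 0.9135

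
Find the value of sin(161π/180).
sin(161π/180) = 0.3256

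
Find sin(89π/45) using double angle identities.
sin(89π/45) = 2 sin 89π/90 cos 89π/90 = -0.06976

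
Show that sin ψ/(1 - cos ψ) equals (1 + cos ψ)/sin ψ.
LHS = sin ψ(1 + cos ψ) / ((1 - cos ψ)(1 + cos ψ)) = sin ψ(1 + cos ψ) / (1 - cos²ψ) = sin ψ(1 + cos ψ) / sin²ψ = (1 + cos ψ)/sin ψ = RHS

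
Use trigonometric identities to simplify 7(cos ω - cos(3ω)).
7(cos ω - cos(3ω)) = 7(2 sin(2ω) sin ω) (using Sum-to-product)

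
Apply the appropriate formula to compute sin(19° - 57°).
sin(19° - 57°) = sin 19° cos 57° - cos 19° sin 57° = -0.6157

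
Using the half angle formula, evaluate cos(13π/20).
cos(13π/20) = -√((1 + cos 13π/10)/2) = -0.454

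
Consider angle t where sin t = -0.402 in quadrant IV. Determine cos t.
cos t = √(1 - sin²t) = 0.9156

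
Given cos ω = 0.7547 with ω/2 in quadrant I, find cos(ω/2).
cos(ω/2) = ±√((1 + cos ω)/2); positive since ω/2 ∈ QI, so cos(ω/2) = 0.9367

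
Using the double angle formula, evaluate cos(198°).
cos(198°) = cos²99° - sin²99° = -0.9511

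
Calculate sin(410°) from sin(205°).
sin(410°) = 2 sin 205° cos 205° = 0.766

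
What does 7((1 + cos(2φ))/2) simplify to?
7((1 + cos(2φ))/2) = 7(cos²φ) (using Power reduction)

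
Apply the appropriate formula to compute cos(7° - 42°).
cos(7° - 42°) = cos 7° cos 42° + sin 7° sin 42° = 0.8192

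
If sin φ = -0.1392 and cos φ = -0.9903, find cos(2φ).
cos(2φ) = cos²φ - sin²φ = 0.9613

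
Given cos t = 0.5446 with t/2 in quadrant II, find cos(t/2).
cos(t/2) = ±√((1 + cos t)/2); negative since t/2 ∈ QII, so cos(t/2) = -0.8788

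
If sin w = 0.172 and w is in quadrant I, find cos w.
cos w = 0.9851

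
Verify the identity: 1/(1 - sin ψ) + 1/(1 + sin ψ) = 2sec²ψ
LHS = [(1 + sin ψ) + (1 - sin ψ)] / [(1 - sin ψ)(1 + sin ψ)] = 2/(1 - sin²ψ) = 2/cos²ψ = 2sec²ψ = RHS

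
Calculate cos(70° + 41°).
cos(70° + 41°) = cos 70° cos 41° - sin 70° sin 41° = -0.3584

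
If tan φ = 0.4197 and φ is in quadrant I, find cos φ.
cos φ = 0.9221 (using tan²φ + 1 = sec²φ)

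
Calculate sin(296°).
sin(296°) = -0.8988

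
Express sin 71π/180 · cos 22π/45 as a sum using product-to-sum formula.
sin 71π/180 cos 22π/45 = (1/2)[sin(71π/180+22π/45) + sin(71π/180-22π/45)]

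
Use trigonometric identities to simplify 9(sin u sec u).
9(sin u sec u) = 9(tan u) (using Reciprocal + quotient)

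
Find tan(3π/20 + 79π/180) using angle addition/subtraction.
tan(3π/20 + 79π/180) = (tan 3π/20 + tan 79π/180)/(1 - tan 3π/20 tan 79π/180) = -3.487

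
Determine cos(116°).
cos(116°) = -0.4384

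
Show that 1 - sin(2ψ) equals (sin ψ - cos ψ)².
RHS = sin²ψ - 2 sin ψ cos ψ + cos²ψ = (sin²ψ + cos²ψ) - 2 sin ψ cos ψ = 1 - sin(2ψ) = LHS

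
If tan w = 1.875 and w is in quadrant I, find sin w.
sin w = 0.8824 (using tan²w + 1 = sec²w)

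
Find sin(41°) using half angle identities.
sin(41°) = √((1 - cos 82°)/2) = 0.6561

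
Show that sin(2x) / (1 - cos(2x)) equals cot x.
LHS = 2 sin x cos x / (2sin²x) = cos x/sin x = cot x = RHS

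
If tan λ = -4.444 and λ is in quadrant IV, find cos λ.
cos λ = 0.2195 (using tan²λ + 1 = sec²λ)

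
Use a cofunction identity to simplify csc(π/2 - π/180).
csc(π/2 - π/180) = sec(π/180)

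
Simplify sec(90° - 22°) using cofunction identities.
sec(90° - 22°) = csc(22°)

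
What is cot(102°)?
cot(102°) = -0.2126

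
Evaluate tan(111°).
tan(111°) = -2.605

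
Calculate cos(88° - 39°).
cos(88° - 39°) = cos 88° cos 39° + sin 88° sin 39° = 0.6561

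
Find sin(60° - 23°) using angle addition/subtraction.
sin(60° - 23°) = sin 60° cos 23° - cos 60° sin 23° = 0.6018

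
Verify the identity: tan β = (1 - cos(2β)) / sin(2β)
RHS = 2sin²β / (2 sin β cos β) = sin β/cos β = tan β = LHS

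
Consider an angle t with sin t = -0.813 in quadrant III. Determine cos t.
cos t = ±√(1 - sin²t) = -0.5823 (negative in QIII)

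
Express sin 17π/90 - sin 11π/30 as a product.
sin 17π/90 - sin 11π/30 = 2 cos(5π/18) sin(-4π/45)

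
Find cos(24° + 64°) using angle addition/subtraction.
cos(24° + 64°) = cos 24° cos 64° - sin 24° sin 64° = 0.0349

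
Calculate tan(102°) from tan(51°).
tan(102°) = 2 tan 51° / (1 - tan²51°) = -4.705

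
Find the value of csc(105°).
csc(105°) = 1.035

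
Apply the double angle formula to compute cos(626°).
cos(626°) = cos²313° - sin²313° = -0.06976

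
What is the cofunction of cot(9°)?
cot(9°) = tan(90° - 9°) = tan(81°)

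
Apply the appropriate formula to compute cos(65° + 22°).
cos(65° + 22°) = cos 65° cos 22° - sin 65° sin 22° = 0.05234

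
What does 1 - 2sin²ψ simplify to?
1 - 2sin²ψ = cos(2ψ) (using Double angle)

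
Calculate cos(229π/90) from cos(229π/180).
cos(229π/90) = cos²229π/180 - sin²229π/180 = -0.1392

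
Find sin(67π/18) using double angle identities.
sin(67π/18) = 2 sin 67π/36 cos 67π/36 = -0.766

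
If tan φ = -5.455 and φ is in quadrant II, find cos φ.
cos φ = -0.1803 (using tan²φ + 1 = sec²φ)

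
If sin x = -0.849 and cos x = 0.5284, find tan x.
tan x = sin x / cos x = -1.607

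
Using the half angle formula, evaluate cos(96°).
cos(96°) = -√((1 + cos 192°)/2) = -0.1045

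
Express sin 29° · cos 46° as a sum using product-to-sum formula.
sin 29° cos 46° = (1/2)[sin(29°+46°) + sin(29°-46°)]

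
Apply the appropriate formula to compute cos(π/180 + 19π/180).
cos(π/180 + 19π/180) = cos π/180 cos 19π/180 - sin π/180 sin 19π/180 = 0.9397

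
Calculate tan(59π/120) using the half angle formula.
tan(59π/120) = sin 59π/60 / (1 + cos 59π/60) = 38.19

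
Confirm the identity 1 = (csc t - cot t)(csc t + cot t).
RHS = csc²t - cot²t = (1 + cot²t) - cot²t = 1 = LHS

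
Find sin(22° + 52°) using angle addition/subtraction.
sin(22° + 52°) = sin 22° cos 52° + cos 22° sin 52° = 0.9613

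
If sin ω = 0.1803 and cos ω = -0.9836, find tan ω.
tan ω = sin ω / cos ω = -0.1833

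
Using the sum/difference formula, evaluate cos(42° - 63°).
cos(42° - 63°) = cos 42° cos 63° + sin 42° sin 63° = 0.9336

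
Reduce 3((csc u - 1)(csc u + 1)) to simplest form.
3((csc u - 1)(csc u + 1)) = 3(cot²u) (using Diff. of squares)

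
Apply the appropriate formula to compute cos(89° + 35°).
cos(89° + 35°) = cos 89° cos 35° - sin 89° sin 35° = -0.5592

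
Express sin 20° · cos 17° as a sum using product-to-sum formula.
sin 20° cos 17° = (1/2)[sin(20°+17°) + sin(20°-17°)]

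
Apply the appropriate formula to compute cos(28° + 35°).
cos(28° + 35°) = cos 28° cos 35° - sin 28° sin 35° = 0.454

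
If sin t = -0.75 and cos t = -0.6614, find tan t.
tan t = sin t / cos t = 1.134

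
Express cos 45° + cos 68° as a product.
cos 45° + cos 68° = 2 cos(56.5°) cos(-11.5°)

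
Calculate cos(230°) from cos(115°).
cos(230°) = 1 - 2sin²115° = -0.6428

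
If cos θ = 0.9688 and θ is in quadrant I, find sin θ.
sin θ = 0.2478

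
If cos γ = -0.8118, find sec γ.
sec γ = 1/cos γ = -1.232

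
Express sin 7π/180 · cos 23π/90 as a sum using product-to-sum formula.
sin 7π/180 cos 23π/90 = (1/2)[sin(7π/180+23π/90) + sin(7π/180-23π/90)]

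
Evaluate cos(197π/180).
cos(197π/180) = -0.9563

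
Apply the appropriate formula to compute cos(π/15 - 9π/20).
cos(π/15 - 9π/20) = cos π/15 cos 9π/20 + sin π/15 sin 9π/20 = 0.3584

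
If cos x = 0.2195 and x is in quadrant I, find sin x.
sin x = 0.9756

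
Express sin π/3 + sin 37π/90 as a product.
sin π/3 + sin 37π/90 = 2 sin(67π/180) cos(-7π/180)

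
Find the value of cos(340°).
cos(340°) = 0.9397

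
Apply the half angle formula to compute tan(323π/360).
tan(323π/360) = sin 323π/180 / (1 + cos 323π/180) = -0.3346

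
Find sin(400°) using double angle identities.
sin(400°) = 2 sin 200° cos 200° = 0.6428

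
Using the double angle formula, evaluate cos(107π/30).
cos(107π/30) = cos²107π/60 - sin²107π/60 = 0.2079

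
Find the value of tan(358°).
tan(358°) = -0.03492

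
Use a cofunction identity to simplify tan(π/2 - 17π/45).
tan(π/2 - 17π/45) = cot(17π/45)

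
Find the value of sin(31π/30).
sin(31π/30) = -0.1045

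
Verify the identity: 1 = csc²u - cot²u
RHS = 1/sin²u - cos²u/sin²u = (1 - cos²u)/sin²u = sin²u/sin²u = 1 = LHS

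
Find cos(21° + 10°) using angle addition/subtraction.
cos(21° + 10°) = cos 21° cos 10° - sin 21° sin 10° = 0.8572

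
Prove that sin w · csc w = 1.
LHS = sin w · (1/sin w) = 1 = RHS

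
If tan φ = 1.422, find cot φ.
cot φ = 1/tan φ = 0.7032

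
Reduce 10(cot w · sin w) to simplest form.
10(cot w · sin w) = 10(cos w) (using Quotient identity)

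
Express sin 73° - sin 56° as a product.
sin 73° - sin 56° = 2 cos(64.5°) sin(8.5°)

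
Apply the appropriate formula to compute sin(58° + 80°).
sin(58° + 80°) = sin 58° cos 80° + cos 58° sin 80° = 0.6691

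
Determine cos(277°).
cos(277°) = 0.1219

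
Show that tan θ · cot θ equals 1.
LHS = (sin θ/cos θ) · (cos θ/sin θ) = 1 = RHS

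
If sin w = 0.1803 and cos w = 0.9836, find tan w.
tan w = sin w / cos w = 0.1833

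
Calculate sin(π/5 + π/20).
sin(π/5 + π/20) = sin π/5 cos π/20 + cos π/5 sin π/20 = √2/2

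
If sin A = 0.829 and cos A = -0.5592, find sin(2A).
sin(2A) = 2 sin A cos A = -0.9272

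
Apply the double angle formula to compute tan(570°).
tan(570°) = 2 tan 285° / (1 - tan²285°) = √3/3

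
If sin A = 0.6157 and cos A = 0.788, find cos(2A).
cos(2A) = cos²A - sin²A = 0.2419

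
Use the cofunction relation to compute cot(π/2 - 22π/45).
cot(π/2 - 22π/45) = tan(22π/45) = 28.64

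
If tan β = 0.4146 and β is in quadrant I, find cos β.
cos β = 0.9238 (using tan²β + 1 = sec²β)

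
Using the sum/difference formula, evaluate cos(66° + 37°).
cos(66° + 37°) = cos 66° cos 37° - sin 66° sin 37° = -0.225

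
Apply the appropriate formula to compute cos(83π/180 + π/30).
cos(83π/180 + π/30) = cos 83π/180 cos π/30 - sin 83π/180 sin π/30 = 0.01745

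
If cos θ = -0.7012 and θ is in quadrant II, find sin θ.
sin θ = 0.713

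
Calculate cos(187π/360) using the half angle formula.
cos(187π/360) = -√((1 + cos 187π/180)/2) = -0.06105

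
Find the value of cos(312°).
cos(312°) = 0.6691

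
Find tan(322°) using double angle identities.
tan(322°) = 2 tan 161° / (1 - tan²161°) = -0.7813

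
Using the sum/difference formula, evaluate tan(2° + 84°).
tan(2° + 84°) = (tan 2° + tan 84°)/(1 - tan 2° tan 84°) = 14.3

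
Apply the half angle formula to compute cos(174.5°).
cos(174.5°) = -√((1 + cos 349°)/2) = -0.9954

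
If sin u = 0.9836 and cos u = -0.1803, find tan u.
tan u = sin u / cos u = -5.455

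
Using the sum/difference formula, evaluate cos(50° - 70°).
cos(50° - 70°) = cos 50° cos 70° + sin 50° sin 70° = 0.9397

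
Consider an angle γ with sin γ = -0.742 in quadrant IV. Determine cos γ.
cos γ = √(1 - sin²γ) = 0.6704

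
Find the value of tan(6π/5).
tan(6π/5) = 0.7265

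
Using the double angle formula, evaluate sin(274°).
sin(274°) = 2 sin 137° cos 137° = -0.9976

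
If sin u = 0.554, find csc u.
csc u = 1/sin u = 1.805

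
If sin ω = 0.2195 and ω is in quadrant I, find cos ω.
cos ω = 0.9756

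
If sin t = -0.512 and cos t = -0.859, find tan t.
tan t = sin t / cos t = 0.596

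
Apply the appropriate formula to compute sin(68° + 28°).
sin(68° + 28°) = sin 68° cos 28° + cos 68° sin 28° = 0.9945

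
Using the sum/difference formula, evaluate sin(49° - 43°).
sin(49° - 43°) = sin 49° cos 43° - cos 49° sin 43° = 0.1045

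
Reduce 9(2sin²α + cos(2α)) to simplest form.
9(2sin²α + cos(2α)) = 9 (using Double angle)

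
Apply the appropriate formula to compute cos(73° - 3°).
cos(73° - 3°) = cos 73° cos 3° + sin 73° sin 3° = 0.342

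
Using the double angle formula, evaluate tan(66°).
tan(66°) = 2 tan 33° / (1 - tan²33°) = 2.246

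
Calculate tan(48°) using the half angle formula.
tan(48°) = sin 96° / (1 + cos 96°) = 1.111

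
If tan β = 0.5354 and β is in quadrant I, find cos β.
cos β = 0.8816 (using tan²β + 1 = sec²β)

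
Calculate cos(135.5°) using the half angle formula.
cos(135.5°) = -√((1 + cos 271°)/2) = -0.7133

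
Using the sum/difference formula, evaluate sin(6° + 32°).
sin(6° + 32°) = sin 6° cos 32° + cos 6° sin 32° = 0.6157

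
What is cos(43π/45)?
cos(43π/45) = -0.9903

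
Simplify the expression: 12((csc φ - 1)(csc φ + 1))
12((csc φ - 1)(csc φ + 1)) = 12(cot²φ) (using Diff. of squares)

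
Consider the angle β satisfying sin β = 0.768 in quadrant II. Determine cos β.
cos β = ±√(1 - sin²β) = -0.6404 (negative in QII)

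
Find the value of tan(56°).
tan(56°) = 1.483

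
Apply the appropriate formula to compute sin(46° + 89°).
sin(46° + 89°) = sin 46° cos 89° + cos 46° sin 89° = √2/2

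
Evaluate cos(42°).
cos(42°) = 0.7431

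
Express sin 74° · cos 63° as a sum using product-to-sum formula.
sin 74° cos 63° = (1/2)[sin(74°+63°) + sin(74°-63°)]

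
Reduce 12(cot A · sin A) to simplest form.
12(cot A · sin A) = 12(cos A) (using Quotient identity)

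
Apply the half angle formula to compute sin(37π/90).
sin(37π/90) = √((1 - cos 37π/45)/2) = 0.9613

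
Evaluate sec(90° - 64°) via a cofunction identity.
sec(90° - 64°) = csc(64°) = 1.113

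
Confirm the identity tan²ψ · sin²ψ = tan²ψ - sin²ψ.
RHS = sin²ψ/cos²ψ - sin²ψ = sin²ψ(1/cos²ψ - 1) = sin²ψ · (1 - cos²ψ)/cos²ψ = sin²ψ · sin²ψ/cos²ψ = sin²ψ · tan²ψ = LHS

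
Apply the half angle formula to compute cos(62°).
cos(62°) = √((1 + cos 124°)/2) = 0.4695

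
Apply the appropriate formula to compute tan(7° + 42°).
tan(7° + 42°) = (tan 7° + tan 42°)/(1 - tan 7° tan 42°) = 1.15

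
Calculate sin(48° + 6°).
sin(48° + 6°) = sin 48° cos 6° + cos 48° sin 6° = 0.809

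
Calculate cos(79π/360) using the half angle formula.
cos(79π/360) = √((1 + cos 79π/180)/2) = 0.7716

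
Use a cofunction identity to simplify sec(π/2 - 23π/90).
sec(π/2 - 23π/90) = csc(23π/90)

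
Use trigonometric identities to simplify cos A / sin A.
cos A / sin A = cot A (using Quotient identity)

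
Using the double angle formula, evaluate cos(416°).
cos(416°) = cos²208° - sin²208° = 0.5592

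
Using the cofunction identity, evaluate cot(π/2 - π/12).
cot(π/2 - π/12) = tan(π/12) = 2-√3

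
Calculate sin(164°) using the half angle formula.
sin(164°) = √((1 - cos 328°)/2) = 0.2756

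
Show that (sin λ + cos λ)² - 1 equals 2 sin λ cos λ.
LHS = sin²λ + 2 sin λ cos λ + cos²λ - 1 = (sin²λ + cos²λ) + 2 sin λ cos λ - 1 = 1 + 2 sin λ cos λ - 1 = 2 sin λ cos λ = RHS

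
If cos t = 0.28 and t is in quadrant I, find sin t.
sin t = 0.96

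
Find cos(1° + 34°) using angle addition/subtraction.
cos(1° + 34°) = cos 1° cos 34° - sin 1° sin 34° = 0.8192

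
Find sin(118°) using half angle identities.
sin(118°) = √((1 - cos 236°)/2) = 0.8829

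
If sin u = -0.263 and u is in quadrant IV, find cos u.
cos u = 0.9648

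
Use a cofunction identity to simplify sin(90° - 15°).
sin(90° - 15°) = cos(15°)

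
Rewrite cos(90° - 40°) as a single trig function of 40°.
cos(90° - 40°) = sin(40°)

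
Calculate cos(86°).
cos(86°) = 0.06976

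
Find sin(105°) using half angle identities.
sin(105°) = √((1 - cos 210°)/2) = (√6+√2)/4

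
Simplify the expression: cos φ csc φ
cos φ csc φ = cot φ (using Reciprocal + quotient)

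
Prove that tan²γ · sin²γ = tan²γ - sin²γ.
RHS = sin²γ/cos²γ - sin²γ = sin²γ(1/cos²γ - 1) = sin²γ · (1 - cos²γ)/cos²γ = sin²γ · sin²γ/cos²γ = sin²γ · tan²γ = LHS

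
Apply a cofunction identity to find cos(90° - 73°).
cos(90° - 73°) = sin(73°) = 0.9563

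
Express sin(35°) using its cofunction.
sin(35°) = cos(90° - 35°) = cos(55°)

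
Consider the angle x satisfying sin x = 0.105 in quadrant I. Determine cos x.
cos x = √(1 - sin²x) = 0.9945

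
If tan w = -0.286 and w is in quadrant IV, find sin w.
sin w = -0.275 (using tan²w + 1 = sec²w)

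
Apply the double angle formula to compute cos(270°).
cos(270°) = 1 - 2sin²135° = 0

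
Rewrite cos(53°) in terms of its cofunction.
cos(53°) = sin(90° - 53°) = sin(37°)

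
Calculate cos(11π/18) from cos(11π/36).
cos(11π/18) = cos²11π/36 - sin²11π/36 = -0.342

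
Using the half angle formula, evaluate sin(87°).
sin(87°) = √((1 - cos 174°)/2) = 0.9986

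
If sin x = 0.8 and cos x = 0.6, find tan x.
tan x = sin x / cos x = 1.333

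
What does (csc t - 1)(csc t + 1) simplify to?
(csc t - 1)(csc t + 1) = cot²t (using Diff. of squares)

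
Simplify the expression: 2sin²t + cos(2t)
2sin²t + cos(2t) = 1 (using Double angle)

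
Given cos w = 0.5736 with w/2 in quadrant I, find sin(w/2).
sin(w/2) = ±√((1 - cos w)/2); positive since w/2 ∈ QI, so sin(w/2) = 0.4617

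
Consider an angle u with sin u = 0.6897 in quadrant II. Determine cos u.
cos u = ±√(1 - sin²u) = -0.7241 (negative in QII)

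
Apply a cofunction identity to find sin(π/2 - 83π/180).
sin(π/2 - 83π/180) = cos(83π/180) = 0.1219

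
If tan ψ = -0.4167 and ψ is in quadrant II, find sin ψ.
sin ψ = 0.3846 (using tan²ψ + 1 = sec²ψ)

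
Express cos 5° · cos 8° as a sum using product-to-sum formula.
cos 5° cos 8° = (1/2)[cos(5°-8°) + cos(5°+8°)]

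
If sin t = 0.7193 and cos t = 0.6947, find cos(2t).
cos(2t) = cos²t - sin²t = -0.03478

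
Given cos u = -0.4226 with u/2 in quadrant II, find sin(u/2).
sin(u/2) = ±√((1 - cos u)/2); positive since u/2 ∈ QII, so sin(u/2) = 0.8434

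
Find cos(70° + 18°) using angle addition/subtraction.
cos(70° + 18°) = cos 70° cos 18° - sin 70° sin 18° = 0.0349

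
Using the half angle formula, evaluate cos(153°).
cos(153°) = -√((1 + cos 306°)/2) = -0.891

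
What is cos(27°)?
cos(27°) = 0.891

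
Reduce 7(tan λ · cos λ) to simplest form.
7(tan λ · cos λ) = 7(sin λ) (using Quotient identity)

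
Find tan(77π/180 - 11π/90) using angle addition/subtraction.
tan(77π/180 - 11π/90) = (tan 77π/180 - tan 11π/90)/(1 + tan 77π/180 tan 11π/90) = 1.428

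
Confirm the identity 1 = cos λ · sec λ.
RHS = cos λ · (1/cos λ) = 1 = LHS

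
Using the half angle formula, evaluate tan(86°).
tan(86°) = sin 172° / (1 + cos 172°) = 14.3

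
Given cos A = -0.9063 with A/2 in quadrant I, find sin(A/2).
sin(A/2) = ±√((1 - cos A)/2); positive since A/2 ∈ QI, so sin(A/2) = 0.9763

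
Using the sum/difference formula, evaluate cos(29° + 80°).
cos(29° + 80°) = cos 29° cos 80° - sin 29° sin 80° = -0.3256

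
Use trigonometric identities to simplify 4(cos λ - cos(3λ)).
4(cos λ - cos(3λ)) = 4(2 sin(2λ) sin λ) (using Sum-to-product)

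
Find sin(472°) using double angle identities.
sin(472°) = 2 sin 236° cos 236° = 0.9272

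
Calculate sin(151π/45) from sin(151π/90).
sin(151π/45) = 2 sin 151π/90 cos 151π/90 = -0.8988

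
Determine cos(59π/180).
cos(59π/180) = 0.515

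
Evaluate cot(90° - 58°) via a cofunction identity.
cot(90° - 58°) = tan(58°) = 1.6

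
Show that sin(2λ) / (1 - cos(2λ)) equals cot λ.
LHS = 2 sin λ cos λ / (2sin²λ) = cos λ/sin λ = cot λ = RHS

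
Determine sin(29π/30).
sin(29π/30) = 0.1045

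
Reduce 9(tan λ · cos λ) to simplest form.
9(tan λ · cos λ) = 9(sin λ) (using Quotient identity)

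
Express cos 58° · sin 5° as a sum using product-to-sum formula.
cos 58° sin 5° = (1/2)[sin(58°+5°) - sin(58°-5°)]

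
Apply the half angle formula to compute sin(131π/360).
sin(131π/360) = √((1 - cos 131π/180)/2) = 0.91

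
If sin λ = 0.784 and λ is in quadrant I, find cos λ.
cos λ = 0.6208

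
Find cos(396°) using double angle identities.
cos(396°) = cos²198° - sin²198° = 0.809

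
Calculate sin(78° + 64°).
sin(78° + 64°) = sin 78° cos 64° + cos 78° sin 64° = 0.6157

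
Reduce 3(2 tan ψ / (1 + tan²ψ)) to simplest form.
3(2 tan ψ / (1 + tan²ψ)) = 3(sin(2ψ)) (using Double angle)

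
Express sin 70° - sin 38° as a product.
sin 70° - sin 38° = 2 cos(54°) sin(16°)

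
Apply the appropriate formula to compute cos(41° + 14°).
cos(41° + 14°) = cos 41° cos 14° - sin 41° sin 14° = 0.5736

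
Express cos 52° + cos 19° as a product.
cos 52° + cos 19° = 2 cos(35.5°) cos(16.5°)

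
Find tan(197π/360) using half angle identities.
tan(197π/360) = sin 197π/180 / (1 + cos 197π/180) = -6.691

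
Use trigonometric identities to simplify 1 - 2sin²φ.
1 - 2sin²φ = cos(2φ) (using Double angle)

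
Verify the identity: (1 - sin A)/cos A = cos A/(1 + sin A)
LHS = (1 - sin A)(1 + sin A) / (cos A(1 + sin A)) = (1 - sin²A) / (cos A(1 + sin A)) = cos²A / (cos A(1 + sin A)) = cos A/(1 + sin A) = RHS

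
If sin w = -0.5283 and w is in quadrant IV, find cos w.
cos w = 0.8491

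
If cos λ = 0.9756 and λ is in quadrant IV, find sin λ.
sin λ = -0.2196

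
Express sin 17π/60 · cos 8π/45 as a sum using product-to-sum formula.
sin 17π/60 cos 8π/45 = (1/2)[sin(17π/60+8π/45) + sin(17π/60-8π/45)]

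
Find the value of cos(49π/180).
cos(49π/180) = 0.6561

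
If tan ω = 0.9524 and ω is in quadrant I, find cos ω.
cos ω = 0.7241 (using tan²ω + 1 = sec²ω)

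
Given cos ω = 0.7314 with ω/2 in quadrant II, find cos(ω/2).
cos(ω/2) = ±√((1 + cos ω)/2); negative since ω/2 ∈ QII, so cos(ω/2) = -0.9304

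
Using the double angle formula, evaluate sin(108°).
sin(108°) = 2 sin 54° cos 54° = 0.9511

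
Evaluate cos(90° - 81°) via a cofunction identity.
cos(90° - 81°) = sin(81°) = 0.9877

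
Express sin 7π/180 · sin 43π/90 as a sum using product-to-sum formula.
sin 7π/180 sin 43π/90 = (1/2)[cos(7π/180-43π/90) - cos(7π/180+43π/90)]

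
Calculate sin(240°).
sin(240°) = -√3/2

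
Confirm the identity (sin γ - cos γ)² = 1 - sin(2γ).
LHS = sin²γ - 2 sin γ cos γ + cos²γ = (sin²γ + cos²γ) - 2 sin γ cos γ = 1 - sin(2γ) = RHS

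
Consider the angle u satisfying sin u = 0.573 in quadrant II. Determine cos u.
cos u = ±√(1 - sin²u) = -0.8196 (negative in QII)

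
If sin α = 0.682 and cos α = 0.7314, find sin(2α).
sin(2α) = 2 sin α cos α = 0.9976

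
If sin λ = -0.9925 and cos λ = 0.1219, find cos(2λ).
cos(2λ) = cos²λ - sin²λ = -0.9702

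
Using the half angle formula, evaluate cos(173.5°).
cos(173.5°) = -√((1 + cos 347°)/2) = -0.9936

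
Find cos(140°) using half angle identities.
cos(140°) = -√((1 + cos 280°)/2) = -0.766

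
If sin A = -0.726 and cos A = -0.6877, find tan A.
tan A = sin A / cos A = 1.056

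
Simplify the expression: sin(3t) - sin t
sin(3t) - sin t = 2 cos(2t) sin t (using Sum-to-product)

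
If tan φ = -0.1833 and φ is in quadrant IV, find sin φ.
sin φ = -0.1803 (using tan²φ + 1 = sec²φ)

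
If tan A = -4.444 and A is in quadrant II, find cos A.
cos A = -0.2195 (using tan²A + 1 = sec²A)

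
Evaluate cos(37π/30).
cos(37π/30) = -0.7431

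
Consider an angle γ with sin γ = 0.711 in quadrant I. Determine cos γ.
cos γ = √(1 - sin²γ) = 0.7032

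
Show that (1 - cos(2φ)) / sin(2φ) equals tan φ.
LHS = 2sin²φ / (2 sin φ cos φ) = sin φ/cos φ = tan φ = RHS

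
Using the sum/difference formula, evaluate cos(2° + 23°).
cos(2° + 23°) = cos 2° cos 23° - sin 2° sin 23° = 0.9063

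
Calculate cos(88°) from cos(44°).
cos(88°) = cos²44° - sin²44° = 0.0349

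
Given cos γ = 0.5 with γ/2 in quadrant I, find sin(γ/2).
sin(γ/2) = ±√((1 - cos γ)/2); positive since γ/2 ∈ QI, so sin(γ/2) = 1/2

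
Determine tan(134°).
tan(134°) = -1.036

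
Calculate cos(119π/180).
cos(119π/180) = -0.4848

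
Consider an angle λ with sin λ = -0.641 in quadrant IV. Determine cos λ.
cos λ = √(1 - sin²λ) = 0.7675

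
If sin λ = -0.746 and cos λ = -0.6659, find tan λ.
tan λ = sin λ / cos λ = 1.12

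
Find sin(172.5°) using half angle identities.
sin(172.5°) = √((1 - cos 345°)/2) = 0.1305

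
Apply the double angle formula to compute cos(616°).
cos(616°) = 1 - 2sin²308° = -0.2419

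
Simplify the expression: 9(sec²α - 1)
9(sec²α - 1) = 9(tan²α) (using Pythagorean identity)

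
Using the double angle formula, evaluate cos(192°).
cos(192°) = cos²96° - sin²96° = -0.9781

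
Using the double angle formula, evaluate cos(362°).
cos(362°) = cos²181° - sin²181° = 0.9994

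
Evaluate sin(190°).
sin(190°) = -0.1736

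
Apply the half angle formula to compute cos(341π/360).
cos(341π/360) = -√((1 + cos 341π/180)/2) = -0.9863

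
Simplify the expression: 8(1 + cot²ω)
8(1 + cot²ω) = 8(csc²ω) (using Pythagorean identity)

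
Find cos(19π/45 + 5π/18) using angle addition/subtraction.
cos(19π/45 + 5π/18) = cos 19π/45 cos 5π/18 - sin 19π/45 sin 5π/18 = -0.5878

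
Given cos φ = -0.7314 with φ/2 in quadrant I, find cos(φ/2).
cos(φ/2) = ±√((1 + cos φ)/2); positive since φ/2 ∈ QI, so cos(φ/2) = 0.3665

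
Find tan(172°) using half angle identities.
tan(172°) = sin 344° / (1 + cos 344°) = -0.1405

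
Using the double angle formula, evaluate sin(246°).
sin(246°) = 2 sin 123° cos 123° = -0.9135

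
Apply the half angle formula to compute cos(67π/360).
cos(67π/360) = √((1 + cos 67π/180)/2) = 0.8339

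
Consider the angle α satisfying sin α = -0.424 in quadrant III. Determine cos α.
cos α = ±√(1 - sin²α) = -0.9057 (negative in QIII)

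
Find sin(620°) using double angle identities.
sin(620°) = 2 sin 310° cos 310° = -0.9848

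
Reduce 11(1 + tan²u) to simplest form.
11(1 + tan²u) = 11(sec²u) (using Pythagorean identity)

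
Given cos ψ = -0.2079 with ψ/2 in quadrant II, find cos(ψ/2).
cos(ψ/2) = ±√((1 + cos ψ)/2); negative since ψ/2 ∈ QII, so cos(ψ/2) = -0.6293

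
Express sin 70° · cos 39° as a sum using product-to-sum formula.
sin 70° cos 39° = (1/2)[sin(70°+39°) + sin(70°-39°)]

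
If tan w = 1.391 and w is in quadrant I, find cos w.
cos w = 0.5837 (using tan²w + 1 = sec²w)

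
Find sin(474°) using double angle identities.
sin(474°) = 2 sin 237° cos 237° = 0.9135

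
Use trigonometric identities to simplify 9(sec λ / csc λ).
9(sec λ / csc λ) = 9(tan λ) (using Reciprocal identities)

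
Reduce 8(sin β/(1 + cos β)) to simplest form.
8(sin β/(1 + cos β)) = 8(tan(β/2)) (using Half angle)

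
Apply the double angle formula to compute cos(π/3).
cos(π/3) = cos²π/6 - sin²π/6 = 1/2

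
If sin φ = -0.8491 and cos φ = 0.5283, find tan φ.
tan φ = sin φ / cos φ = -1.607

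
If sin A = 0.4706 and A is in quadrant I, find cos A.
cos A = 0.8823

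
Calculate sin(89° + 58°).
sin(89° + 58°) = sin 89° cos 58° + cos 89° sin 58° = 0.5446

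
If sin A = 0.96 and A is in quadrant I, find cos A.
cos A = 0.28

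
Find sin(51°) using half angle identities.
sin(51°) = √((1 - cos 102°)/2) = 0.7771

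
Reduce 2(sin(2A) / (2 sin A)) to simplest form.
2(sin(2A) / (2 sin A)) = 2(cos A) (using Double angle)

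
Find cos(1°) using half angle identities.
cos(1°) = √((1 + cos 2°)/2) = 0.9998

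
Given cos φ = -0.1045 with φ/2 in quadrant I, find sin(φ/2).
sin(φ/2) = ±√((1 - cos φ)/2); positive since φ/2 ∈ QI, so sin(φ/2) = 0.7431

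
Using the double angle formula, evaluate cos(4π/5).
cos(4π/5) = cos²2π/5 - sin²2π/5 = -0.809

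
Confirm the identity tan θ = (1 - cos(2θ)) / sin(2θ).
RHS = 2sin²θ / (2 sin θ cos θ) = sin θ/cos θ = tan θ = LHS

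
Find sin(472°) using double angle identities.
sin(472°) = 2 sin 236° cos 236° = 0.9272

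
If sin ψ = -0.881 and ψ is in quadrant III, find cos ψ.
cos ψ = -0.4731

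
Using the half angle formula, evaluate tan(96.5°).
tan(96.5°) = sin 193° / (1 + cos 193°) = -8.777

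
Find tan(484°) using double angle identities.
tan(484°) = 2 tan 242° / (1 - tan²242°) = -1.483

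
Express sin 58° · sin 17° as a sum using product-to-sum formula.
sin 58° sin 17° = (1/2)[cos(58°-17°) - cos(58°+17°)]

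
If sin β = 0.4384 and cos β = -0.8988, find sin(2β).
sin(2β) = 2 sin β cos β = -0.7881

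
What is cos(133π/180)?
cos(133π/180) = -0.682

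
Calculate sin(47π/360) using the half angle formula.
sin(47π/360) = √((1 - cos 47π/180)/2) = 0.3987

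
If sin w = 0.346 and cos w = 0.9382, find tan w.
tan w = sin w / cos w = 0.3688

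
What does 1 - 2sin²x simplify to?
1 - 2sin²x = cos(2x) (using Double angle)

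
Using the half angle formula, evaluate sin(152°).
sin(152°) = √((1 - cos 304°)/2) = 0.4695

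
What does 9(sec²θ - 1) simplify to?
9(sec²θ - 1) = 9(tan²θ) (using Pythagorean identity)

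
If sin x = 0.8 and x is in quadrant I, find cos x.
cos x = 0.6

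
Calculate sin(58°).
sin(58°) = 0.848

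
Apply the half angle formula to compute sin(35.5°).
sin(35.5°) = √((1 - cos 71°)/2) = 0.5807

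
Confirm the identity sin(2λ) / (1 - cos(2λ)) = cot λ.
LHS = 2 sin λ cos λ / (2sin²λ) = cos λ/sin λ = cot λ = RHS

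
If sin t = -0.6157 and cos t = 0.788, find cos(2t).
cos(2t) = cos²t - sin²t = 0.2419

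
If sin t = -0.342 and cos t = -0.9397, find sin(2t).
sin(2t) = 2 sin t cos t = 0.6428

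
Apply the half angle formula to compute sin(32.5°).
sin(32.5°) = √((1 - cos 65°)/2) = 0.5373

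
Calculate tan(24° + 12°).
tan(24° + 12°) = (tan 24° + tan 12°)/(1 - tan 24° tan 12°) = 0.7265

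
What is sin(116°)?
sin(116°) = 0.8988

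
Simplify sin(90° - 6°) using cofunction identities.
sin(90° - 6°) = cos(6°)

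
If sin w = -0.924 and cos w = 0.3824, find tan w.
tan w = sin w / cos w = -2.416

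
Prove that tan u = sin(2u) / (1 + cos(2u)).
RHS = 2 sin u cos u / (2cos²u) = sin u/cos u = tan u = LHS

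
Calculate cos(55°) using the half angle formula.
cos(55°) = √((1 + cos 110°)/2) = 0.5736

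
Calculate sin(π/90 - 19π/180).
sin(π/90 - 19π/180) = sin π/90 cos 19π/180 - cos π/90 sin 19π/180 = -0.2924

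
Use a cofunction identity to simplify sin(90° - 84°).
sin(90° - 84°) = cos(84°)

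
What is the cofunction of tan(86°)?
tan(86°) = cot(90° - 86°) = cot(4°)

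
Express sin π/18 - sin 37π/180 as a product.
sin π/18 - sin 37π/180 = 2 cos(47π/360) sin(-3π/40)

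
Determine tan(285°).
tan(285°) = -(2+√3)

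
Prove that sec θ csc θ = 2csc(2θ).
RHS = 2/sin(2θ) = 2/(2 sin θ cos θ) = 1/(sin θ cos θ) = (1/cos θ)(1/sin θ) = sec θ csc θ = LHS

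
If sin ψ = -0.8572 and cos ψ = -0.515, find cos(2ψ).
cos(2ψ) = cos²ψ - sin²ψ = -0.4696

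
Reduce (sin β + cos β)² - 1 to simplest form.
(sin β + cos β)² - 1 = sin(2β) (using Pythagorean + double angle)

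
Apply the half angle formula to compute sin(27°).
sin(27°) = √((1 - cos 54°)/2) = 0.454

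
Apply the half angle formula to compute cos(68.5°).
cos(68.5°) = √((1 + cos 137°)/2) = 0.3665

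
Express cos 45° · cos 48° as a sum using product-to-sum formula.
cos 45° cos 48° = (1/2)[cos(45°-48°) + cos(45°+48°)]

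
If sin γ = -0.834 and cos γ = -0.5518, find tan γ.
tan γ = sin γ / cos γ = 1.511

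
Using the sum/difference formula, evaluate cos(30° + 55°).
cos(30° + 55°) = cos 30° cos 55° - sin 30° sin 55° = 0.08716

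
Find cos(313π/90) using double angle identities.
cos(313π/90) = cos²313π/180 - sin²313π/180 = -0.06976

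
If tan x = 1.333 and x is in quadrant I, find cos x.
cos x = 0.6001 (using tan²x + 1 = sec²x)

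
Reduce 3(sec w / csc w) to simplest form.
3(sec w / csc w) = 3(tan w) (using Reciprocal identities)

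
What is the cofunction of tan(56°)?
tan(56°) = cot(90° - 56°) = cot(34°)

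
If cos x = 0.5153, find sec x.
sec x = 1/cos x = 1.941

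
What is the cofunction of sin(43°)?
sin(43°) = cos(90° - 43°) = cos(47°)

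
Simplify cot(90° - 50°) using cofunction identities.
cot(90° - 50°) = tan(50°)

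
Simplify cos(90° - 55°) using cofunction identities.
cos(90° - 55°) = sin(55°)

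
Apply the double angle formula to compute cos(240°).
cos(240°) = cos²120° - sin²120° = -1/2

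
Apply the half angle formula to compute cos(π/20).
cos(π/20) = √((1 + cos π/10)/2) = 0.9877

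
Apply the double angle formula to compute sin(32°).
sin(32°) = 2 sin 16° cos 16° = 0.5299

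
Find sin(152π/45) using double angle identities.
sin(152π/45) = 2 sin 76π/45 cos 76π/45 = -0.9272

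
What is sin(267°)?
sin(267°) = -0.9986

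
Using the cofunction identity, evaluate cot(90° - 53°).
cot(90° - 53°) = tan(53°) = 1.327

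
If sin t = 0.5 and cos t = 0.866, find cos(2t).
cos(2t) = cos²t - sin²t = 0.5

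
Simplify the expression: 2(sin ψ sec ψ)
2(sin ψ sec ψ) = 2(tan ψ) (using Reciprocal + quotient)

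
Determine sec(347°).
sec(347°) = 1.026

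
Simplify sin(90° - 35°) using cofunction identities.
sin(90° - 35°) = cos(35°)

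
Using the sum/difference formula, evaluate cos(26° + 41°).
cos(26° + 41°) = cos 26° cos 41° - sin 26° sin 41° = 0.3907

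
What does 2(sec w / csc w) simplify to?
2(sec w / csc w) = 2(tan w) (using Reciprocal identities)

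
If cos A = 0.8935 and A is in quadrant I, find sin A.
sin A = 0.4491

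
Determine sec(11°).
sec(11°) = 1.019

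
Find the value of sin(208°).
sin(208°) = -0.4695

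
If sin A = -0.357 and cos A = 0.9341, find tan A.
tan A = sin A / cos A = -0.3822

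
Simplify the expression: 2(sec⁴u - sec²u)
2(sec⁴u - sec²u) = 2(tan⁴u + tan²u) (using Pythagorean)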